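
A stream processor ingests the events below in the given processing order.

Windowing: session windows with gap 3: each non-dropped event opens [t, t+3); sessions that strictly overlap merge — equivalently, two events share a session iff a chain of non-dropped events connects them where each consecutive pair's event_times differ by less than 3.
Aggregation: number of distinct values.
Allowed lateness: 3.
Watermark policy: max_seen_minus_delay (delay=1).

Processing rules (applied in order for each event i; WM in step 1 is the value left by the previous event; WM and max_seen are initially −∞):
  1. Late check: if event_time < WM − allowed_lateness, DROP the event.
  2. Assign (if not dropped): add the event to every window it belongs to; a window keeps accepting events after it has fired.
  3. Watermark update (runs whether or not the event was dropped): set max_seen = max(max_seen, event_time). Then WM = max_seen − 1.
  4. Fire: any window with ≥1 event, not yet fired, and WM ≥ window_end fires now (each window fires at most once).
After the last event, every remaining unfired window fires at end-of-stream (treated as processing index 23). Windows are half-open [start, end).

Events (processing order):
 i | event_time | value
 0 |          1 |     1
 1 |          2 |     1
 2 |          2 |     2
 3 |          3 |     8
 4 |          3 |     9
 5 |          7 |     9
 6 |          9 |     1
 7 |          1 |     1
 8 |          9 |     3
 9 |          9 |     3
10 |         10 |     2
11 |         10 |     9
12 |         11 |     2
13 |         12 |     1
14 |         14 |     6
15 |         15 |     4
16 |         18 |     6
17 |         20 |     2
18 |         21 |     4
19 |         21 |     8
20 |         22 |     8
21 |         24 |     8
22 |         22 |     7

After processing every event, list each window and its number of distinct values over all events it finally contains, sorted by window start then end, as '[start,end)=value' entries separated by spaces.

[1,6)=4 [7,18)=6 [18,27)=5

i=0 t=1 v=1: → [1,4); WM=0
i=1 t=2 v=1: → [1,5); WM=1
i=2 t=2 v=2: → [1,5); WM=1
i=3 t=3 v=8: → [1,6); WM=2
i=4 t=3 v=9: → [1,6); WM=2
i=5 t=7 v=9: → [7,10); WM=6
i=6 t=9 v=1: → [7,12); WM=8
i=7 t=1 v=1: DROP (t<8-3); WM=8
i=8 t=9 v=3: → [7,12); WM=8
i=9 t=9 v=3: → [7,12); WM=8
i=10 t=10 v=2: → [7,13); WM=9
i=11 t=10 v=9: → [7,13); WM=9
i=12 t=11 v=2: → [7,14); WM=10
i=13 t=12 v=1: → [7,15); WM=11
i=14 t=14 v=6: → [7,17); WM=13
i=15 t=15 v=4: → [7,18); WM=14
i=16 t=18 v=6: → [18,21); WM=17
i=17 t=20 v=2: → [18,23); WM=19
i=18 t=21 v=4: → [18,24); WM=20
i=19 t=21 v=8: → [18,24); WM=20
i=20 t=22 v=8: → [18,25); WM=21
i=21 t=24 v=8: → [18,27); WM=23
i=22 t=22 v=7: → [18,27); WM=23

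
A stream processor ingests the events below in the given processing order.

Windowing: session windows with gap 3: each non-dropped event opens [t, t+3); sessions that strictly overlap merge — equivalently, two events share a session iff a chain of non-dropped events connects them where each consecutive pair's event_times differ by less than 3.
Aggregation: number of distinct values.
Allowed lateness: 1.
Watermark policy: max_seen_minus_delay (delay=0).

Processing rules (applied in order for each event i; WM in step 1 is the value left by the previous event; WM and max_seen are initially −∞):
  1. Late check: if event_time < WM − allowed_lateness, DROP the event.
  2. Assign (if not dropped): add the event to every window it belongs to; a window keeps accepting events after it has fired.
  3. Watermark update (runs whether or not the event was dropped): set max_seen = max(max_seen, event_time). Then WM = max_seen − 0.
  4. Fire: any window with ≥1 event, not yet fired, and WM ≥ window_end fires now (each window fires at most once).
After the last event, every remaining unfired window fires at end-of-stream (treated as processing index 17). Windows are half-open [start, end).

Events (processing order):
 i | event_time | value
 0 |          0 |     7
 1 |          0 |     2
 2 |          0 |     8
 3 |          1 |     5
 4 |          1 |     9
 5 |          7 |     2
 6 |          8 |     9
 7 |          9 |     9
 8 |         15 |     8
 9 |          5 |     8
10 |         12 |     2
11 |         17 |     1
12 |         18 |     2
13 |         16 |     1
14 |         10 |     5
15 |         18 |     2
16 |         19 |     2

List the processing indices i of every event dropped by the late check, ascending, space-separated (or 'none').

i=0 t=0 v=7: → [0,3); WM=0
i=1 t=0 v=2: → [0,3); WM=0
i=2 t=0 v=8: → [0,3); WM=0
i=3 t=1 v=5: → [0,4); WM=1
i=4 t=1 v=9: → [0,4); WM=1
i=5 t=7 v=2: → [7,10); WM=7
i=6 t=8 v=9: → [7,11); WM=8
i=7 t=9 v=9: → [7,12); WM=9
i=8 t=15 v=8: → [15,18); WM=15
i=9 t=5 v=8: DROP (t<15-1); WM=15
i=10 t=12 v=2: DROP (t<15-1); WM=15
i=11 t=17 v=1: → [15,20); WM=17
i=12 t=18 v=2: → [15,21); WM=18
i=13 t=16 v=1: DROP (t<18-1); WM=18
i=14 t=10 v=5: DROP (t<18-1); WM=18
i=15 t=18 v=2: → [15,21); WM=18
i=16 t=19 v=2: → [15,22); WM=19

9 10 13 14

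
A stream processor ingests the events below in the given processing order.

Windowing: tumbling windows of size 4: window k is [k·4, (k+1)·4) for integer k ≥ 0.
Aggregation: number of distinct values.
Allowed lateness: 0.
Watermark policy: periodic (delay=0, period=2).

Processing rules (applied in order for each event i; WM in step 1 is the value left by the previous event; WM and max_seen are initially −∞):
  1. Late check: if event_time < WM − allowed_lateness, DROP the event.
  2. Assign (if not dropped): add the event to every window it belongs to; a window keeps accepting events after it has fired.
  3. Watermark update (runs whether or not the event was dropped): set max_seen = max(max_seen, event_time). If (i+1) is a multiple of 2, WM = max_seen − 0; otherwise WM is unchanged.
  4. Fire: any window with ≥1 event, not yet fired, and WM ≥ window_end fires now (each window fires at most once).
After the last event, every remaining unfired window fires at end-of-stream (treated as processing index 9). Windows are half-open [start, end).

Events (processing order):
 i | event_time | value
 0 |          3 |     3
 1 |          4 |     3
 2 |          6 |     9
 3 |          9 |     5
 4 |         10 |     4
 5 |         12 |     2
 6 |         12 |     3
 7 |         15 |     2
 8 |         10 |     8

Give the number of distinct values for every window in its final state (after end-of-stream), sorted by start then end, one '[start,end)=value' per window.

i=0 t=3 v=3: → [0,4); WM=−∞
i=1 t=4 v=3: → [4,8); WM=4; [0,4) fires=1
i=2 t=6 v=9: → [4,8); WM=4
i=3 t=9 v=5: → [8,12); WM=9; [4,8) fires=2
i=4 t=10 v=4: → [8,12); WM=9
i=5 t=12 v=2: → [12,16); WM=12; [8,12) fires=2
i=6 t=12 v=3: → [12,16); WM=12
i=7 t=15 v=2: → [12,16); WM=15
i=8 t=10 v=8: DROP (t<15-0); WM=15

[0,4)=1 [4,8)=2 [8,12)=2 [12,16)=2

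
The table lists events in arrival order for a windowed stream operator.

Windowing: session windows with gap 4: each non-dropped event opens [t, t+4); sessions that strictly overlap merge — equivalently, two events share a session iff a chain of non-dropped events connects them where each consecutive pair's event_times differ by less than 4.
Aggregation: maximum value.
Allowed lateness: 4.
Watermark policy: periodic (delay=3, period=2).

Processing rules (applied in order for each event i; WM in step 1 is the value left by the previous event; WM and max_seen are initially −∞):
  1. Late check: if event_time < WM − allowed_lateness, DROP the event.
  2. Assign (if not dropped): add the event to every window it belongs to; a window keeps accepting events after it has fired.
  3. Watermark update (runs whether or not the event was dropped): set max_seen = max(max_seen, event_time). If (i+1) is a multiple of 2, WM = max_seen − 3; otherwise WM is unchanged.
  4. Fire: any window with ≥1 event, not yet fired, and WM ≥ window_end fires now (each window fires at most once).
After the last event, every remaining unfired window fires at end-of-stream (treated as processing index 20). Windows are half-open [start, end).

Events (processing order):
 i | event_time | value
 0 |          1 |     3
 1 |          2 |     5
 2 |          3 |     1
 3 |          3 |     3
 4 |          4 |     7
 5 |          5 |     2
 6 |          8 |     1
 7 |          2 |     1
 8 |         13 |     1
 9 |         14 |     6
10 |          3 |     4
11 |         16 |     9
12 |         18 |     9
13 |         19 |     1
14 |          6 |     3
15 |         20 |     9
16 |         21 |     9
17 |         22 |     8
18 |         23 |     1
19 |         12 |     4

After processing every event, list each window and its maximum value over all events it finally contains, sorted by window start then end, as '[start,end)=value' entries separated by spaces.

[1,12)=7 [13,27)=9

i=0 t=1 v=3: → [1,5); WM=−∞
i=1 t=2 v=5: → [1,6); WM=-1
i=2 t=3 v=1: → [1,7); WM=-1
i=3 t=3 v=3: → [1,7); WM=0
i=4 t=4 v=7: → [1,8); WM=0
i=5 t=5 v=2: → [1,9); WM=2
i=6 t=8 v=1: → [1,12); WM=2
i=7 t=2 v=1: → [1,12); WM=5
i=8 t=13 v=1: → [13,17); WM=5
i=9 t=14 v=6: → [13,18); WM=11
i=10 t=3 v=4: DROP (t<11-4); WM=11
i=11 t=16 v=9: → [13,20); WM=13
i=12 t=18 v=9: → [13,22); WM=13
i=13 t=19 v=1: → [13,23); WM=16
i=14 t=6 v=3: DROP (t<16-4); WM=16
i=15 t=20 v=9: → [13,24); WM=17
i=16 t=21 v=9: → [13,25); WM=17
i=17 t=22 v=8: → [13,26); WM=19
i=18 t=23 v=1: → [13,27); WM=19
i=19 t=12 v=4: DROP (t<19-4); WM=20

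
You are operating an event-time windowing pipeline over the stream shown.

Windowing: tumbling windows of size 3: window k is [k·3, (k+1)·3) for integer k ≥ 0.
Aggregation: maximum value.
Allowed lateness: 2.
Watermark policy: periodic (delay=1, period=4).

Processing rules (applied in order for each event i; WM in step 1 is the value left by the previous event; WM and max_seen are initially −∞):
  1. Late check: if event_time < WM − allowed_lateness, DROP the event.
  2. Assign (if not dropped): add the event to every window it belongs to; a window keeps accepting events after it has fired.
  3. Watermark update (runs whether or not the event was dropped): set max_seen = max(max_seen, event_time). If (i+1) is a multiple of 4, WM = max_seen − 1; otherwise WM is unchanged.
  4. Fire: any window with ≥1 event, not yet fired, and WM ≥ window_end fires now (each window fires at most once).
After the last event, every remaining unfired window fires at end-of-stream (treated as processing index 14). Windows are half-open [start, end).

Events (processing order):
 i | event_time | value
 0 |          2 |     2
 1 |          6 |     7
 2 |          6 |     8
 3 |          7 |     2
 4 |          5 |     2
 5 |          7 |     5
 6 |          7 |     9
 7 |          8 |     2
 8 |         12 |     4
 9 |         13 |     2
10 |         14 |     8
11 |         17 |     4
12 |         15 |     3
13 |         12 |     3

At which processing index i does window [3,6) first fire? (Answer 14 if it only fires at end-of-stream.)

i=0 t=2 v=2: → [0,3); WM=−∞
i=1 t=6 v=7: → [6,9); WM=−∞
i=2 t=6 v=8: → [6,9); WM=−∞
i=3 t=7 v=2: → [6,9); WM=6; [0,3) fires=2
i=4 t=5 v=2: → [3,6); WM=6; [3,6) fires=2
i=5 t=7 v=5: → [6,9); WM=6
i=6 t=7 v=9: → [6,9); WM=6
i=7 t=8 v=2: → [6,9); WM=7
i=8 t=12 v=4: → [12,15); WM=7
i=9 t=13 v=2: → [12,15); WM=7
i=10 t=14 v=8: → [12,15); WM=7
i=11 t=17 v=4: → [15,18); WM=16; [6,9) fires=9 [12,15) fires=8
i=12 t=15 v=3: → [15,18); WM=16
i=13 t=12 v=3: DROP (t<16-2); WM=16

4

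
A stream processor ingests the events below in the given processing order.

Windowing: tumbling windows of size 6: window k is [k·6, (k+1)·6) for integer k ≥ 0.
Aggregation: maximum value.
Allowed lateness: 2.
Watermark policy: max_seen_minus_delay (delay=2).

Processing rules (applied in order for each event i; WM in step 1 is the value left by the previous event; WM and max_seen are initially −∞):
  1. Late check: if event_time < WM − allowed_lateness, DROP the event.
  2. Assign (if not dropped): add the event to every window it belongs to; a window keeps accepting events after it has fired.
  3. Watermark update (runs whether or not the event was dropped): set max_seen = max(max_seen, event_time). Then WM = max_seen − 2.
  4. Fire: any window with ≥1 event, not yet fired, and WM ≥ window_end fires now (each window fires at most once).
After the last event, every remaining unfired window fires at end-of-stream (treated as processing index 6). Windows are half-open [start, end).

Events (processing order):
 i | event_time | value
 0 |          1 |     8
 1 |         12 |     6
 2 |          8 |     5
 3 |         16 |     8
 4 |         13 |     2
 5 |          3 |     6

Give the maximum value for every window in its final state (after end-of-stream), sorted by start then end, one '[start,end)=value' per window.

i=0 t=1 v=8: → [0,6); WM=-1
i=1 t=12 v=6: → [12,18); WM=10; [0,6) fires=8
i=2 t=8 v=5: → [6,12); WM=10
i=3 t=16 v=8: → [12,18); WM=14; [6,12) fires=5
i=4 t=13 v=2: → [12,18); WM=14
i=5 t=3 v=6: DROP (t<14-2); WM=14

[0,6)=8 [6,12)=5 [12,18)=8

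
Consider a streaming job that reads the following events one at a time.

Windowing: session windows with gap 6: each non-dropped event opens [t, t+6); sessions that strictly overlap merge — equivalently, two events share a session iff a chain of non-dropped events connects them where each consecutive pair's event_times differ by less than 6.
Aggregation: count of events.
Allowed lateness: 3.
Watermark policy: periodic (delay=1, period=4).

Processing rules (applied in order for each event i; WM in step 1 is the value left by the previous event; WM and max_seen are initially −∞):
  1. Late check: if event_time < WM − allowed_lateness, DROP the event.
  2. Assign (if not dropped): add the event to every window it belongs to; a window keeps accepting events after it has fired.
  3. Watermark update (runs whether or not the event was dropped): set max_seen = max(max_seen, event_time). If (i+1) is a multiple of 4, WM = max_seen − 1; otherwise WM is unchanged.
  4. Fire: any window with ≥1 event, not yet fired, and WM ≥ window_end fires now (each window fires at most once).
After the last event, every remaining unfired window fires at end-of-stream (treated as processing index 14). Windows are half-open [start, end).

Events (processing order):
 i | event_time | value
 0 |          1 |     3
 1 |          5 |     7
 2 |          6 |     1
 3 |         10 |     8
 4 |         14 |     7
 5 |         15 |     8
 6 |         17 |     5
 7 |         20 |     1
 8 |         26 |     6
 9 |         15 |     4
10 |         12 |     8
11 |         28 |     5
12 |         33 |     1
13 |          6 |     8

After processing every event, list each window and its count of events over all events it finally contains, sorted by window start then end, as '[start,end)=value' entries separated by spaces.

i=0 t=1 v=3: → [1,7); WM=−∞
i=1 t=5 v=7: → [1,11); WM=−∞
i=2 t=6 v=1: → [1,12); WM=−∞
i=3 t=10 v=8: → [1,16); WM=9
i=4 t=14 v=7: → [1,20); WM=9
i=5 t=15 v=8: → [1,21); WM=9
i=6 t=17 v=5: → [1,23); WM=9
i=7 t=20 v=1: → [1,26); WM=19
i=8 t=26 v=6: → [26,32); WM=19
i=9 t=15 v=4: DROP (t<19-3); WM=19
i=10 t=12 v=8: DROP (t<19-3); WM=19
i=11 t=28 v=5: → [26,34); WM=27
i=12 t=33 v=1: → [26,39); WM=27
i=13 t=6 v=8: DROP (t<27-3); WM=27

[1,26)=8 [26,39)=3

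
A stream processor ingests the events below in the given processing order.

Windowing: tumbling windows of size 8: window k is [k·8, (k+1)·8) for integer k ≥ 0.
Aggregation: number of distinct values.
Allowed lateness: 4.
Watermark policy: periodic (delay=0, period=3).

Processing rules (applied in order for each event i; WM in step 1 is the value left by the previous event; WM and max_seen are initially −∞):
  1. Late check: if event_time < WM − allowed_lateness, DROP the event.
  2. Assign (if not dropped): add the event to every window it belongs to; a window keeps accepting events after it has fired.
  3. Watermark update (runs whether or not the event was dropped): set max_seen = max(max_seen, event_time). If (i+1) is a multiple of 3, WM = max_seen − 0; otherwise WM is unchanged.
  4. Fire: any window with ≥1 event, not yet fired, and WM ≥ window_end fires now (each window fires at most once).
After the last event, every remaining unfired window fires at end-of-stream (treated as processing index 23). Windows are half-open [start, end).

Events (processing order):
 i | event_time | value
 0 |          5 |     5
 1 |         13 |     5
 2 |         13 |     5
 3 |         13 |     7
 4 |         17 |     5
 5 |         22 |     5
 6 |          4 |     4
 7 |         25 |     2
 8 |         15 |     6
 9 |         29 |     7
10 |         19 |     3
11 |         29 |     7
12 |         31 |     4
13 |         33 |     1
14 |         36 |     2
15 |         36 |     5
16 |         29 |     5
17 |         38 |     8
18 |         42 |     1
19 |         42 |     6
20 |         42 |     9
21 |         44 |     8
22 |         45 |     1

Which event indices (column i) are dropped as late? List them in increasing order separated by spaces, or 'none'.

6 8 10 16

i=0 t=5 v=5: → [0,8); WM=−∞
i=1 t=13 v=5: → [8,16); WM=−∞
i=2 t=13 v=5: → [8,16); WM=13; [0,8) fires=1
i=3 t=13 v=7: → [8,16); WM=13
i=4 t=17 v=5: → [16,24); WM=13
i=5 t=22 v=5: → [16,24); WM=22; [8,16) fires=2
i=6 t=4 v=4: DROP (t<22-4); WM=22
i=7 t=25 v=2: → [24,32); WM=22
i=8 t=15 v=6: DROP (t<22-4); WM=25; [16,24) fires=1
i=9 t=29 v=7: → [24,32); WM=25
i=10 t=19 v=3: DROP (t<25-4); WM=25
i=11 t=29 v=7: → [24,32); WM=29
i=12 t=31 v=4: → [24,32); WM=29
i=13 t=33 v=1: → [32,40); WM=29
i=14 t=36 v=2: → [32,40); WM=36; [24,32) fires=3
i=15 t=36 v=5: → [32,40); WM=36
i=16 t=29 v=5: DROP (t<36-4); WM=36
i=17 t=38 v=8: → [32,40); WM=38
i=18 t=42 v=1: → [40,48); WM=38
i=19 t=42 v=6: → [40,48); WM=38
i=20 t=42 v=9: → [40,48); WM=42; [32,40) fires=4
i=21 t=44 v=8: → [40,48); WM=42
i=22 t=45 v=1: → [40,48); WM=42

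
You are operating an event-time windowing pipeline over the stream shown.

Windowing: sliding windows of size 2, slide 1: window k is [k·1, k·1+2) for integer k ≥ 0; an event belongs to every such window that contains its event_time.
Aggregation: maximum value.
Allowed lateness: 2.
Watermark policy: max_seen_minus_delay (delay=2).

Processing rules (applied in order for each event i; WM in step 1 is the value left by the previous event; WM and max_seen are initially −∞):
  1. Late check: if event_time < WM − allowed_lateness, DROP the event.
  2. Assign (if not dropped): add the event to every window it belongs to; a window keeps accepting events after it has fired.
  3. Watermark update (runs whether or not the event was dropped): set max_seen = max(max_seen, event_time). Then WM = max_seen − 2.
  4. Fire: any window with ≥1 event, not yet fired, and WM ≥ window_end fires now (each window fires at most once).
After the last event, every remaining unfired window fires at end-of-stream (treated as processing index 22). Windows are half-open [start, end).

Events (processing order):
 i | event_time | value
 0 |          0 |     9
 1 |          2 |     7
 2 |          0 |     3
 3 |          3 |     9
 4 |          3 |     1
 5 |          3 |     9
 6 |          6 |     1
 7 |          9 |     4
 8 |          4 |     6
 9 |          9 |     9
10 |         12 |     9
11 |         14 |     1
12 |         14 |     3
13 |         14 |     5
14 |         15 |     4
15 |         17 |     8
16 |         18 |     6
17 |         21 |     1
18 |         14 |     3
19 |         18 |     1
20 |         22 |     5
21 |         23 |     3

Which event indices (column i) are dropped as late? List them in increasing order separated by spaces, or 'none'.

i=0 t=0 v=9: → [0,2); WM=-2
i=1 t=2 v=7: → [2,4),[1,3); WM=0
i=2 t=0 v=3: → [0,2); WM=0
i=3 t=3 v=9: → [3,5),[2,4); WM=1
i=4 t=3 v=1: → [3,5),[2,4); WM=1
i=5 t=3 v=9: → [3,5),[2,4); WM=1
i=6 t=6 v=1: → [6,8),[5,7); WM=4; [0,2) fires=9 [1,3) fires=7 [2,4) fires=9
i=7 t=9 v=4: → [9,11),[8,10); WM=7; [3,5) fires=9 [5,7) fires=1
i=8 t=4 v=6: DROP (t<7-2); WM=7
i=9 t=9 v=9: → [9,11),[8,10); WM=7
i=10 t=12 v=9: → [12,14),[11,13); WM=10; [6,8) fires=1 [8,10) fires=9
i=11 t=14 v=1: → [14,16),[13,15); WM=12; [9,11) fires=9
i=12 t=14 v=3: → [14,16),[13,15); WM=12
i=13 t=14 v=5: → [14,16),[13,15); WM=12
i=14 t=15 v=4: → [15,17),[14,16); WM=13; [11,13) fires=9
i=15 t=17 v=8: → [17,19),[16,18); WM=15; [12,14) fires=9 [13,15) fires=5
i=16 t=18 v=6: → [18,20),[17,19); WM=16; [14,16) fires=5
i=17 t=21 v=1: → [21,23),[20,22); WM=19; [15,17) fires=4 [16,18) fires=8 [17,19) fires=8
i=18 t=14 v=3: DROP (t<19-2); WM=19
i=19 t=18 v=1: → [18,20),[17,19); WM=19
i=20 t=22 v=5: → [22,24),[21,23); WM=20; [18,20) fires=6
i=21 t=23 v=3: → [23,25),[22,24); WM=21

8 18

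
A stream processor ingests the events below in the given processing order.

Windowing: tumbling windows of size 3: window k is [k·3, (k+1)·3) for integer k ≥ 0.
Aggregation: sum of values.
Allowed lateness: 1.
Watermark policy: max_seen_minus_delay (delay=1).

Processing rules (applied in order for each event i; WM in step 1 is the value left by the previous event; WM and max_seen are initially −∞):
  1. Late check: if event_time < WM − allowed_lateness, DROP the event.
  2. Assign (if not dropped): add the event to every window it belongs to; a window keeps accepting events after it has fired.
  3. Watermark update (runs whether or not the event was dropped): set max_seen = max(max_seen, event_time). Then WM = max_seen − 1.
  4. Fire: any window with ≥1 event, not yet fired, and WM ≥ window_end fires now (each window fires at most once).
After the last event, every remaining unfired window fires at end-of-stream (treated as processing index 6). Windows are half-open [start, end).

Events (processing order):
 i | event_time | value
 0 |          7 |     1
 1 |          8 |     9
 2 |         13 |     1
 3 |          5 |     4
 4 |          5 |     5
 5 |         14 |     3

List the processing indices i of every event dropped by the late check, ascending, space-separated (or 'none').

3 4

i=0 t=7 v=1: → [6,9); WM=6
i=1 t=8 v=9: → [6,9); WM=7
i=2 t=13 v=1: → [12,15); WM=12; [6,9) fires=10
i=3 t=5 v=4: DROP (t<12-1); WM=12
i=4 t=5 v=5: DROP (t<12-1); WM=12
i=5 t=14 v=3: → [12,15); WM=13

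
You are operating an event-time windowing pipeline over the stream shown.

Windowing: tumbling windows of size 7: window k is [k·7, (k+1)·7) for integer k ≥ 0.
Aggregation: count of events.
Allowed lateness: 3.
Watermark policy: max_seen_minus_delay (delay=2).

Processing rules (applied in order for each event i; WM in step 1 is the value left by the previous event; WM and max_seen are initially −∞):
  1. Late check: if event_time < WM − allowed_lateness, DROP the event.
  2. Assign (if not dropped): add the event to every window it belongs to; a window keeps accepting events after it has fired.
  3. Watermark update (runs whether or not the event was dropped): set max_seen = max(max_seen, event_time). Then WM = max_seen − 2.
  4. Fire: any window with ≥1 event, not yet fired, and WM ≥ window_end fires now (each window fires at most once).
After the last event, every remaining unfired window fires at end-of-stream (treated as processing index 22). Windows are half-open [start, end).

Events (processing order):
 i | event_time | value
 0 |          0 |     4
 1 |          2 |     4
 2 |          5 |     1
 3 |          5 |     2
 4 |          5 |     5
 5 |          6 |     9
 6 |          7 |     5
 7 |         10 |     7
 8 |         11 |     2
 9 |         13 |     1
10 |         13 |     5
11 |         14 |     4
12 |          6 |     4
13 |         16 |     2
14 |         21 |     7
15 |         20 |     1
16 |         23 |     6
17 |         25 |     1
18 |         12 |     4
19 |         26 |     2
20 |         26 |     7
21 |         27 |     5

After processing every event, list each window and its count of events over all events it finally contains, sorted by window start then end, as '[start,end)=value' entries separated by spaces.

[0,7)=6 [7,14)=5 [14,21)=3 [21,28)=6

i=0 t=0 v=4: → [0,7); WM=-2
i=1 t=2 v=4: → [0,7); WM=0
i=2 t=5 v=1: → [0,7); WM=3
i=3 t=5 v=2: → [0,7); WM=3
i=4 t=5 v=5: → [0,7); WM=3
i=5 t=6 v=9: → [0,7); WM=4
i=6 t=7 v=5: → [7,14); WM=5
i=7 t=10 v=7: → [7,14); WM=8; [0,7) fires=6
i=8 t=11 v=2: → [7,14); WM=9
i=9 t=13 v=1: → [7,14); WM=11
i=10 t=13 v=5: → [7,14); WM=11
i=11 t=14 v=4: → [14,21); WM=12
i=12 t=6 v=4: DROP (t<12-3); WM=12
i=13 t=16 v=2: → [14,21); WM=14; [7,14) fires=5
i=14 t=21 v=7: → [21,28); WM=19
i=15 t=20 v=1: → [14,21); WM=19
i=16 t=23 v=6: → [21,28); WM=21; [14,21) fires=3
i=17 t=25 v=1: → [21,28); WM=23
i=18 t=12 v=4: DROP (t<23-3); WM=23
i=19 t=26 v=2: → [21,28); WM=24
i=20 t=26 v=7: → [21,28); WM=24
i=21 t=27 v=5: → [21,28); WM=25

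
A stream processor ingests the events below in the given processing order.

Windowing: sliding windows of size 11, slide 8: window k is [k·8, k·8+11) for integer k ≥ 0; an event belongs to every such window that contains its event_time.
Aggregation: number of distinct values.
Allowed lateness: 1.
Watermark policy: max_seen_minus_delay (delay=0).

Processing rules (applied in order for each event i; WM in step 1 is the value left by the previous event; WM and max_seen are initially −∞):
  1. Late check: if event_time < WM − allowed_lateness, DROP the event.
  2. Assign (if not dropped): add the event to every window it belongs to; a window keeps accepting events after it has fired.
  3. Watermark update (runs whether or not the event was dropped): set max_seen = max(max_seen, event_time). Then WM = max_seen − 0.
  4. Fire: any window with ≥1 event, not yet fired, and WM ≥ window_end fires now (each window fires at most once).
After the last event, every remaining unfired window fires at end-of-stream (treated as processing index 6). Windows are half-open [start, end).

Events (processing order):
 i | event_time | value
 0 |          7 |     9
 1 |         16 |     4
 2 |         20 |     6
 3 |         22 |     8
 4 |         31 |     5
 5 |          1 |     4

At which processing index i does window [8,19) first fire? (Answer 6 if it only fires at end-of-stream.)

2

i=0 t=7 v=9: → [0,11); WM=7
i=1 t=16 v=4: → [16,27),[8,19); WM=16; [0,11) fires=1
i=2 t=20 v=6: → [16,27); WM=20; [8,19) fires=1
i=3 t=22 v=8: → [16,27); WM=22
i=4 t=31 v=5: → [24,35); WM=31; [16,27) fires=3
i=5 t=1 v=4: DROP (t<31-1); WM=31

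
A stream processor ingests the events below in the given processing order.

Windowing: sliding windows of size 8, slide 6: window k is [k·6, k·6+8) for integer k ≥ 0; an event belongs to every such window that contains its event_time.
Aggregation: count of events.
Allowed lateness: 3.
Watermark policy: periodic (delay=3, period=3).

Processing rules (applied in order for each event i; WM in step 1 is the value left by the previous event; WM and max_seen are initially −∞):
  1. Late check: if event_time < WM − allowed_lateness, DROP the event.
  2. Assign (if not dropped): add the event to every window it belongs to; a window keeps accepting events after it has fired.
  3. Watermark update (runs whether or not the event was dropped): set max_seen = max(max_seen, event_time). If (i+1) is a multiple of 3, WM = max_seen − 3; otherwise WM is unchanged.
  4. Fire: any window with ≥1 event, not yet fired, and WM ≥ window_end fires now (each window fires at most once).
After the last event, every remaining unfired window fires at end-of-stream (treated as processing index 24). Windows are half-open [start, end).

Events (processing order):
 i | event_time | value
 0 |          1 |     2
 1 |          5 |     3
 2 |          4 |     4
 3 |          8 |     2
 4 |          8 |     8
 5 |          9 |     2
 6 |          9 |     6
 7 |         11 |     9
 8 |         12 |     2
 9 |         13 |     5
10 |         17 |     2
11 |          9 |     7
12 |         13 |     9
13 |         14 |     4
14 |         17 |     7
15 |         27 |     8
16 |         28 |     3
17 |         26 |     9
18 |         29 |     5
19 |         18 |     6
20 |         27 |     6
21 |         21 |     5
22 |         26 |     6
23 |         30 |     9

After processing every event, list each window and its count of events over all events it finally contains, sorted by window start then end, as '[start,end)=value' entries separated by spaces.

i=0 t=1 v=2: → [0,8); WM=−∞
i=1 t=5 v=3: → [0,8); WM=−∞
i=2 t=4 v=4: → [0,8); WM=2
i=3 t=8 v=2: → [6,14); WM=2
i=4 t=8 v=8: → [6,14); WM=2
i=5 t=9 v=2: → [6,14); WM=6
i=6 t=9 v=6: → [6,14); WM=6
i=7 t=11 v=9: → [6,14); WM=6
i=8 t=12 v=2: → [12,20),[6,14); WM=9; [0,8) fires=3
i=9 t=13 v=5: → [12,20),[6,14); WM=9
i=10 t=17 v=2: → [12,20); WM=9
i=11 t=9 v=7: → [6,14); WM=14; [6,14) fires=8
i=12 t=13 v=9: → [12,20),[6,14); WM=14
i=13 t=14 v=4: → [12,20); WM=14
i=14 t=17 v=7: → [12,20); WM=14
i=15 t=27 v=8: → [24,32); WM=14
i=16 t=28 v=3: → [24,32); WM=14
i=17 t=26 v=9: → [24,32); WM=25; [12,20) fires=6
i=18 t=29 v=5: → [24,32); WM=25
i=19 t=18 v=6: DROP (t<25-3); WM=25
i=20 t=27 v=6: → [24,32); WM=26
i=21 t=21 v=5: DROP (t<26-3); WM=26
i=22 t=26 v=6: → [24,32); WM=26
i=23 t=30 v=9: → [30,38),[24,32); WM=27

[0,8)=3 [6,14)=9 [12,20)=6 [24,32)=7 [30,38)=1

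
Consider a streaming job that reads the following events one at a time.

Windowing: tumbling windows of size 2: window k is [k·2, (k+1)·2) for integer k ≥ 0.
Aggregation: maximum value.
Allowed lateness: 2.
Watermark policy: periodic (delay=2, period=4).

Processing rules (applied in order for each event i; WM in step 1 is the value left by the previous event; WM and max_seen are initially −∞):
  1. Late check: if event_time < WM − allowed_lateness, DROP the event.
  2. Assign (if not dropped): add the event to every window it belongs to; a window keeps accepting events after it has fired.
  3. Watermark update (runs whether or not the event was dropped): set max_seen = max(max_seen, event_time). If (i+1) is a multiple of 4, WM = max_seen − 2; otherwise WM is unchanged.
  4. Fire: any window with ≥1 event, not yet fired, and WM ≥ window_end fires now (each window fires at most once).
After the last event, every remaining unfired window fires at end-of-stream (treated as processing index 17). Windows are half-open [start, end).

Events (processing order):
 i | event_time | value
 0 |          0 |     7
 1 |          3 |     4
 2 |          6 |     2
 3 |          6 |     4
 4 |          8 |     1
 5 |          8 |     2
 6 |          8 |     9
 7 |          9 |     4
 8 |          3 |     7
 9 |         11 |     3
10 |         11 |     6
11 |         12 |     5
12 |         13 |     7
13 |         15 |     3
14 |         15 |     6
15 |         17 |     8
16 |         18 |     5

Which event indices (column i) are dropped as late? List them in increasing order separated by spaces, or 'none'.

i=0 t=0 v=7: → [0,2); WM=−∞
i=1 t=3 v=4: → [2,4); WM=−∞
i=2 t=6 v=2: → [6,8); WM=−∞
i=3 t=6 v=4: → [6,8); WM=4; [0,2) fires=7 [2,4) fires=4
i=4 t=8 v=1: → [8,10); WM=4
i=5 t=8 v=2: → [8,10); WM=4
i=6 t=8 v=9: → [8,10); WM=4
i=7 t=9 v=4: → [8,10); WM=7
i=8 t=3 v=7: DROP (t<7-2); WM=7
i=9 t=11 v=3: → [10,12); WM=7
i=10 t=11 v=6: → [10,12); WM=7
i=11 t=12 v=5: → [12,14); WM=10; [6,8) fires=4 [8,10) fires=9
i=12 t=13 v=7: → [12,14); WM=10
i=13 t=15 v=3: → [14,16); WM=10
i=14 t=15 v=6: → [14,16); WM=10
i=15 t=17 v=8: → [16,18); WM=15; [10,12) fires=6 [12,14) fires=7
i=16 t=18 v=5: → [18,20); WM=15

8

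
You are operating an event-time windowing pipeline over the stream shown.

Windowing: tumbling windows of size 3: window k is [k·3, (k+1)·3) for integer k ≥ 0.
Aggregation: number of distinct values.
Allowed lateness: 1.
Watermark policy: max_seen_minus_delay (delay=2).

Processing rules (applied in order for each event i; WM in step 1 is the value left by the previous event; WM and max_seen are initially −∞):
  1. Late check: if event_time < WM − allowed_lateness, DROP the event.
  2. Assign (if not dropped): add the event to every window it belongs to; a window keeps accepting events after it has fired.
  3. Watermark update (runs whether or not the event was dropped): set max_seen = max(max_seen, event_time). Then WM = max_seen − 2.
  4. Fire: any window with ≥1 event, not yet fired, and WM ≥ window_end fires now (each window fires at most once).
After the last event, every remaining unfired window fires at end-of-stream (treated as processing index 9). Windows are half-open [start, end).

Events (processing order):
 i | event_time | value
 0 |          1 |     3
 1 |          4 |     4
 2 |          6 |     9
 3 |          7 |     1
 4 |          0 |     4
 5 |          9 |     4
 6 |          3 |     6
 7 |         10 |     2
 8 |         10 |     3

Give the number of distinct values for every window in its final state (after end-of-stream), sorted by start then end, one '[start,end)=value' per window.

[0,3)=1 [3,6)=1 [6,9)=2 [9,12)=3

i=0 t=1 v=3: → [0,3); WM=-1
i=1 t=4 v=4: → [3,6); WM=2
i=2 t=6 v=9: → [6,9); WM=4; [0,3) fires=1
i=3 t=7 v=1: → [6,9); WM=5
i=4 t=0 v=4: DROP (t<5-1); WM=5
i=5 t=9 v=4: → [9,12); WM=7; [3,6) fires=1
i=6 t=3 v=6: DROP (t<7-1); WM=7
i=7 t=10 v=2: → [9,12); WM=8
i=8 t=10 v=3: → [9,12); WM=8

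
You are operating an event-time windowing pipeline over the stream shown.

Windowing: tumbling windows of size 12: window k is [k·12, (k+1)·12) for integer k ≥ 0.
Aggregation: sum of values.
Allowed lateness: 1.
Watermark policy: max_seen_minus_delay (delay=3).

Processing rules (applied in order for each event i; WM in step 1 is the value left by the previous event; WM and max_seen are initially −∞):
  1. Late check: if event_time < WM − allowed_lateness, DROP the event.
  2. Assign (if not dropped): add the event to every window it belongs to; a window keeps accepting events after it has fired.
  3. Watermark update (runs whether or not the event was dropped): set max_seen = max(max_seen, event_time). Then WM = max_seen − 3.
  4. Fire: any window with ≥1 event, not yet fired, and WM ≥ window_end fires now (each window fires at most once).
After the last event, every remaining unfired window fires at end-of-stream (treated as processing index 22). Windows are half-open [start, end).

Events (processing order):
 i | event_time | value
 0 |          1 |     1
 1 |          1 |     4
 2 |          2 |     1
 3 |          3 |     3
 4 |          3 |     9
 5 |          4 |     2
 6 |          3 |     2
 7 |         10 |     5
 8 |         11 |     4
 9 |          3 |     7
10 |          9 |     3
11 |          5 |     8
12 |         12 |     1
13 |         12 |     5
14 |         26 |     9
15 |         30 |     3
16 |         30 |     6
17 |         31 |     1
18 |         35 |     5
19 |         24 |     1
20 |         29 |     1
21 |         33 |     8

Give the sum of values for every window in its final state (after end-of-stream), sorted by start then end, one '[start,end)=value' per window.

[0,12)=34 [12,24)=6 [24,36)=32

i=0 t=1 v=1: → [0,12); WM=-2
i=1 t=1 v=4: → [0,12); WM=-2
i=2 t=2 v=1: → [0,12); WM=-1
i=3 t=3 v=3: → [0,12); WM=0
i=4 t=3 v=9: → [0,12); WM=0
i=5 t=4 v=2: → [0,12); WM=1
i=6 t=3 v=2: → [0,12); WM=1
i=7 t=10 v=5: → [0,12); WM=7
i=8 t=11 v=4: → [0,12); WM=8
i=9 t=3 v=7: DROP (t<8-1); WM=8
i=10 t=9 v=3: → [0,12); WM=8
i=11 t=5 v=8: DROP (t<8-1); WM=8
i=12 t=12 v=1: → [12,24); WM=9
i=13 t=12 v=5: → [12,24); WM=9
i=14 t=26 v=9: → [24,36); WM=23; [0,12) fires=34
i=15 t=30 v=3: → [24,36); WM=27; [12,24) fires=6
i=16 t=30 v=6: → [24,36); WM=27
i=17 t=31 v=1: → [24,36); WM=28
i=18 t=35 v=5: → [24,36); WM=32
i=19 t=24 v=1: DROP (t<32-1); WM=32
i=20 t=29 v=1: DROP (t<32-1); WM=32
i=21 t=33 v=8: → [24,36); WM=32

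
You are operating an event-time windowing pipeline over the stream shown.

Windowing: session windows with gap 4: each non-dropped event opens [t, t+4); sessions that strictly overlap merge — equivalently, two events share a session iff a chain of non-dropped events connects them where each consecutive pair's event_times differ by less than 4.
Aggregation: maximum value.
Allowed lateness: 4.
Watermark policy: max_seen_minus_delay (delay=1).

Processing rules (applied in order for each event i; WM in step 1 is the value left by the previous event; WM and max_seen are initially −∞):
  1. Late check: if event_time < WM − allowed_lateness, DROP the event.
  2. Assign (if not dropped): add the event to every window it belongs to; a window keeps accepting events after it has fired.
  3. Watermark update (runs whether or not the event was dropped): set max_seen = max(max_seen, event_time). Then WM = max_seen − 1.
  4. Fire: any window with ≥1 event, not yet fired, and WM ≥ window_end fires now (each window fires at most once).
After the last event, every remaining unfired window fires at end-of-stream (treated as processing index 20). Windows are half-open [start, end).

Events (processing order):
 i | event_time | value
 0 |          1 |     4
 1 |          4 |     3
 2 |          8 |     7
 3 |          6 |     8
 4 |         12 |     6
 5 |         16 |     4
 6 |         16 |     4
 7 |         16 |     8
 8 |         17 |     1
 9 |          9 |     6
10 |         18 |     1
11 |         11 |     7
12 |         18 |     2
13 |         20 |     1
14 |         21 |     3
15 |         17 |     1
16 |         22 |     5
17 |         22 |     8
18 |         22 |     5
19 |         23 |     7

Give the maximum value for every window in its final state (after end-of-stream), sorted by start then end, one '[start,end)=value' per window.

[1,12)=8 [12,16)=6 [16,27)=8

i=0 t=1 v=4: → [1,5); WM=0
i=1 t=4 v=3: → [1,8); WM=3
i=2 t=8 v=7: → [8,12); WM=7
i=3 t=6 v=8: → [1,12); WM=7
i=4 t=12 v=6: → [12,16); WM=11
i=5 t=16 v=4: → [16,20); WM=15
i=6 t=16 v=4: → [16,20); WM=15
i=7 t=16 v=8: → [16,20); WM=15
i=8 t=17 v=1: → [16,21); WM=16
i=9 t=9 v=6: DROP (t<16-4); WM=16
i=10 t=18 v=1: → [16,22); WM=17
i=11 t=11 v=7: DROP (t<17-4); WM=17
i=12 t=18 v=2: → [16,22); WM=17
i=13 t=20 v=1: → [16,24); WM=19
i=14 t=21 v=3: → [16,25); WM=20
i=15 t=17 v=1: → [16,25); WM=20
i=16 t=22 v=5: → [16,26); WM=21
i=17 t=22 v=8: → [16,26); WM=21
i=18 t=22 v=5: → [16,26); WM=21
i=19 t=23 v=7: → [16,27); WM=22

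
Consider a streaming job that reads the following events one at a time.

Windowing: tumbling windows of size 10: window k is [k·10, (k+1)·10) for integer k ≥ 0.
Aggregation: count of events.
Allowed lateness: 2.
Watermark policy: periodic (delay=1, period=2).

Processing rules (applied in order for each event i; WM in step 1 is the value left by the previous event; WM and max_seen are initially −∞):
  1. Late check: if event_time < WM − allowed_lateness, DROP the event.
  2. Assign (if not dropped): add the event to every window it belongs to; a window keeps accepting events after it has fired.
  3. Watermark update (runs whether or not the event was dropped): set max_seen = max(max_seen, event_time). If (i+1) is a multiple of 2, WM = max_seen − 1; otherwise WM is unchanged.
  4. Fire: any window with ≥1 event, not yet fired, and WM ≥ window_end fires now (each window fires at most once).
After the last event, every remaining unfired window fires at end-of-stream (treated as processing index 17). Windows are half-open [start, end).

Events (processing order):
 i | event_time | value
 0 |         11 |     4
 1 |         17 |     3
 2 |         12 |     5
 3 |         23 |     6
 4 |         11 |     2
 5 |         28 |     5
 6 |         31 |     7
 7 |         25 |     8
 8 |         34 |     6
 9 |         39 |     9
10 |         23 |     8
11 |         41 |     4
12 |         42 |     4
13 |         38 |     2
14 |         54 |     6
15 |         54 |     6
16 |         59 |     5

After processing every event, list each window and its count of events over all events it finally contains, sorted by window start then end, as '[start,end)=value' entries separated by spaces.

[10,20)=2 [20,30)=3 [30,40)=4 [40,50)=2 [50,60)=3

i=0 t=11 v=4: → [10,20); WM=−∞
i=1 t=17 v=3: → [10,20); WM=16
i=2 t=12 v=5: DROP (t<16-2); WM=16
i=3 t=23 v=6: → [20,30); WM=22; [10,20) fires=2
i=4 t=11 v=2: DROP (t<22-2); WM=22
i=5 t=28 v=5: → [20,30); WM=27
i=6 t=31 v=7: → [30,40); WM=27
i=7 t=25 v=8: → [20,30); WM=30; [20,30) fires=3
i=8 t=34 v=6: → [30,40); WM=30
i=9 t=39 v=9: → [30,40); WM=38
i=10 t=23 v=8: DROP (t<38-2); WM=38
i=11 t=41 v=4: → [40,50); WM=40; [30,40) fires=3
i=12 t=42 v=4: → [40,50); WM=40
i=13 t=38 v=2: → [30,40); WM=41
i=14 t=54 v=6: → [50,60); WM=41
i=15 t=54 v=6: → [50,60); WM=53; [40,50) fires=2
i=16 t=59 v=5: → [50,60); WM=53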